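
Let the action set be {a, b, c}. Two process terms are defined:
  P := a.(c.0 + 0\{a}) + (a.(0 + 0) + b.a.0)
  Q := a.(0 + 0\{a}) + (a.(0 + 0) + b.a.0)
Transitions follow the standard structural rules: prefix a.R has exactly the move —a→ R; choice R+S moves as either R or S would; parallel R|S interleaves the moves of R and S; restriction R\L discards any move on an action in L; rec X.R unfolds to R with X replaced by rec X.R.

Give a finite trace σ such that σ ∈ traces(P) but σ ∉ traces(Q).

ac

P's transition system — 5 states:
  p0 = a.(c.0 + 0\{a}) + (a.(0 + 0) + b.a.0) has moves -a-> p1, -a-> p2, -b-> p3
  p1 = 0 + 0 has moves stopped
  p2 = c.0 + 0\{a} has moves -c-> p4
  p3 = a.0 has moves -a-> p4
  p4 = 0 has moves stopped
Q's transition system — 5 states:
  q0 = a.(0 + 0\{a}) + (a.(0 + 0) + b.a.0) has moves -a-> q1, -a-> q2, -b-> q3
  q1 = 0 + 0 has moves stopped
  q2 = 0 + 0\{a} has moves stopped
  q3 = a.0 has moves -a-> q4
  q4 = 0 has moves stopped
Trace ⟨ac⟩ through P, begin at {p0}:
  step 1 (a): {p1, p2}
  step 2 (c): {p4}
  ✓ P
Trace ⟨ac⟩ through Q, begin at {q0}:
  step 1 (a): {q1, q2}
  step 2 (c): ∅ (Q stuck)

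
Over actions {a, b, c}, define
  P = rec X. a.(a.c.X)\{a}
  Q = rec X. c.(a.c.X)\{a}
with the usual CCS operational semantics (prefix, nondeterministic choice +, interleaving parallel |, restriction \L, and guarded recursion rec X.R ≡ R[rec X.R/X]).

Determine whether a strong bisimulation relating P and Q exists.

Reachable graph of P (2 states):
  m0 = rec X. a.(a.c.X)\{a} :: --a--▸ m1
  m1 = (a.c.(rec X. a.(a.c.X)\{a}))\{a} :: ·
Reachable graph of Q (2 states):
  n0 = rec X. c.(a.c.X)\{a} :: --c--▸ n1
  n1 = (a.c.(rec X. c.(a.c.X)\{a}))\{a} :: ·
Coarsest stable partition (strong bisimilarity classes):
  B0 = {m0}
  B1 = {m1, n1}
  B2 = {n0}
m0 ∈ B0, n0 ∈ B2 → different blocks

NO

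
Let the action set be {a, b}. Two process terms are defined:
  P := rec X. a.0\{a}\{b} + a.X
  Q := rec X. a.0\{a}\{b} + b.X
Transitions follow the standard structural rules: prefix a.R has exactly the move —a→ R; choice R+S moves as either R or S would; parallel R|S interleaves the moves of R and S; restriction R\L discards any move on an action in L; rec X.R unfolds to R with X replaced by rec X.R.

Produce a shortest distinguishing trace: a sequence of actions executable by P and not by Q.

aa

LTS(P): 2 reachable states
  p0 = rec X. a.0\{a}\{b} + a.X | —a→ p0, —a→ p1
  p1 = 0\{a}\{b} | ∅
LTS(Q): 2 reachable states
  q0 = rec X. a.0\{a}\{b} + b.X | —a→ q1, —b→ q0
  q1 = 0\{a}\{b} | ∅
Trace ⟨aa⟩ through P, begin at {p0}:
  [1] a ⇒ {p0, p1}
  [2] a ⇒ {p0, p1}
  ✓ P
Trace ⟨aa⟩ through Q, begin at {q0}:
  [1] a ⇒ {q1}
  [2] a ⇒ no successor for Q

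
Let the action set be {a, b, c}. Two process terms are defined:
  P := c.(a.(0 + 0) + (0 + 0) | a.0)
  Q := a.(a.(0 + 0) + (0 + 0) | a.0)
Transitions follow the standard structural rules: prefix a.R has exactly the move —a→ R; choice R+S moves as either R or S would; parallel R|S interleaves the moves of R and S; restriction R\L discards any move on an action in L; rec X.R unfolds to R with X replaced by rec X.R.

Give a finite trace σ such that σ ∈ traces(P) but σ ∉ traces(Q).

c

Reachable graph of P (4 states):
  m0 = c.(a.(0 + 0) + (0 + 0) | a.0) | --c--▸ m1
  m1 = a.(0 + 0) + (0 + 0) | a.0 | --a--▸ m2, --a--▸ m3
  m2 = (0 + 0) | 0 | ∅
  m3 = 0 + 0 | ∅
Reachable graph of Q (4 states):
  n0 = a.(a.(0 + 0) + (0 + 0) | a.0) | --a--▸ n1
  n1 = a.(0 + 0) + (0 + 0) | a.0 | --a--▸ n2, --a--▸ n3
  n2 = (0 + 0) | 0 | ∅
  n3 = 0 + 0 | ∅
Run σ = ⟨c⟩ on P: start {m0}
  [1] c ⇒ {m1}
  ✓ P
Run σ = ⟨c⟩ on Q: start {n0}
  [1] c ⇒ ∅  — Q cannot continue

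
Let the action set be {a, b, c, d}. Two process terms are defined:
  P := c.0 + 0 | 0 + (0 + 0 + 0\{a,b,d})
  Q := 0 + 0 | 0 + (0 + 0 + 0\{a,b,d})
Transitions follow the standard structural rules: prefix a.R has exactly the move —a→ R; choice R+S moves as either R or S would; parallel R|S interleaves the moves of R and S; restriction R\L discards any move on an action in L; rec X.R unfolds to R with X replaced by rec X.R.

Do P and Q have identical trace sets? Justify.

NO — witness ⟨c⟩

P's transition system — 2 states:
  p0 = c.0 + 0 | 0 + (0 + 0 + 0\{a,b,d}) → —c→ p1
  p1 = 0 → deadlocked
Q's transition system — 1 states:
  q0 = 0 + 0 | 0 + (0 + 0 + 0\{a,b,d}) → deadlocked
Executing c from P (initial set {p0}):
  [1] c ⇒ {p1}
  ✓ P
Executing c from Q (initial set {q0}):
  [1] c ⇒ ∅ (Q stuck)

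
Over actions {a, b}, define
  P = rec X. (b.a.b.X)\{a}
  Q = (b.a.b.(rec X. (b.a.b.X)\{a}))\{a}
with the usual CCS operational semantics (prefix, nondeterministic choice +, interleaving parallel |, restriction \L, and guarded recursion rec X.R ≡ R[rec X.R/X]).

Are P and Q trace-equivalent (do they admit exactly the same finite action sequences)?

LTS(P): 2 reachable states
  s0 = rec X. (b.a.b.X)\{a} :: -b-> s1
  s1 = (a.b.(rec X. (b.a.b.X)\{a}))\{a} :: ·
LTS(Q): 2 reachable states
  t0 = (b.a.b.(rec X. (b.a.b.X)\{a}))\{a} :: -b-> t1
  t1 = (a.b.(rec X. (b.a.b.X)\{a}))\{a} :: ·
Coarsest stable partition (strong bisimilarity classes):
  B0 = {s0, t0}
  B1 = {s1, t1}
s0 ∈ B0, t0 ∈ B0 → same block
Bisimilar ⇒ trace-equivalent.

YES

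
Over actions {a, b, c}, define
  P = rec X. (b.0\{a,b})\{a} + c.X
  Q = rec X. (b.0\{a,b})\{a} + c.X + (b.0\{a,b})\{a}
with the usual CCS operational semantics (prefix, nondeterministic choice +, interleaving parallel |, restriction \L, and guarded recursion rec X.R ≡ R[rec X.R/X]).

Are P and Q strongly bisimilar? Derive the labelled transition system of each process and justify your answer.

bisimilar

Reachable graph of P (2 states):
  p0 = rec X. (b.0\{a,b})\{a} + c.X has moves -b-> p1, -c-> p0
  p1 = 0\{a,b}\{a} has moves (no moves)
Reachable graph of Q (2 states):
  q0 = rec X. (b.0\{a,b})\{a} + c.X + (b.0\{a,b})\{a} has moves -b-> q1, -c-> q0
  q1 = 0\{a,b}\{a} has moves (no moves)
Coarsest stable partition (strong bisimilarity classes):
  B0 = {p0, q0}
  B1 = {p1, q1}
p0 ∈ B0, q0 ∈ B0 → same block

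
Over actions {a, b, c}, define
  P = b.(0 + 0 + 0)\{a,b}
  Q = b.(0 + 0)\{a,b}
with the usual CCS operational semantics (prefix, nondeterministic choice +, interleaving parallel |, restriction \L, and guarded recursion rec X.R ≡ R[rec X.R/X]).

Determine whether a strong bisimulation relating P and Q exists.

P's transition system — 2 states:
  u0 = b.(0 + 0 + 0)\{a,b} :: ··b··> u1
  u1 = (0 + 0 + 0)\{a,b} :: (no moves)
Q's transition system — 2 states:
  v0 = b.(0 + 0)\{a,b} :: ··b··> v1
  v1 = (0 + 0)\{a,b} :: (no moves)
Bisimilarity quotient blocks:
  B0 = {u0, v0}
  B1 = {u1, v1}
u0 ∈ B0, v0 ∈ B0 → same block

YES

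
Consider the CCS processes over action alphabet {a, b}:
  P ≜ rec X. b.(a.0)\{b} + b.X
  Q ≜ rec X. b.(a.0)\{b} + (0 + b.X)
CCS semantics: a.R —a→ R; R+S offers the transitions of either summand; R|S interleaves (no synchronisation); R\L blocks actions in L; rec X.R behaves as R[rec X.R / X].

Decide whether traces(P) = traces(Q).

LTS(P): 3 reachable states
  u0 = rec X. b.(a.0)\{b} + b.X ⊢ --b--▸ u0, --b--▸ u1
  u1 = (a.0)\{b} ⊢ --a--▸ u2
  u2 = 0\{b} ⊢ ∅
LTS(Q): 3 reachable states
  v0 = rec X. b.(a.0)\{b} + (0 + b.X) ⊢ --b--▸ v0, --b--▸ v1
  v1 = (a.0)\{b} ⊢ --a--▸ v2
  v2 = 0\{b} ⊢ ∅
Partition-refinement fixed point:
  B0 = {u0, v0}
  B1 = {u1, v1}
  B2 = {u2, v2}
u0 ∈ B0, v0 ∈ B0 → same block
Bisimilar ⇒ trace-equivalent.

YES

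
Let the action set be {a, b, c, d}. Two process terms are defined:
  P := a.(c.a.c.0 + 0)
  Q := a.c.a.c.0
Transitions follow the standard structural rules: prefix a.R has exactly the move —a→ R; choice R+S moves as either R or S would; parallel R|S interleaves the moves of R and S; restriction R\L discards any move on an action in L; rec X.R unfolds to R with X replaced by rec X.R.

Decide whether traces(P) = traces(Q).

trace-equivalent

LTS(P): 5 reachable states
  p0 = a.(c.a.c.0 + 0) | --a--▸ p1
  p1 = c.a.c.0 + 0 | --c--▸ p2
  p2 = a.c.0 | --a--▸ p3
  p3 = c.0 | --c--▸ p4
  p4 = 0 | ·
LTS(Q): 5 reachable states
  q0 = a.c.a.c.0 | --a--▸ q1
  q1 = c.a.c.0 | --c--▸ q2
  q2 = a.c.0 | --a--▸ q3
  q3 = c.0 | --c--▸ q4
  q4 = 0 | ·
Partition-refinement fixed point:
  B0 = {p0, q0}
  B1 = {p1, q1}
  B2 = {p2, q2}
  B3 = {p3, q3}
  B4 = {p4, q4}
p0 ∈ B0, q0 ∈ B0 → same block
Bisimilar ⇒ trace-equivalent.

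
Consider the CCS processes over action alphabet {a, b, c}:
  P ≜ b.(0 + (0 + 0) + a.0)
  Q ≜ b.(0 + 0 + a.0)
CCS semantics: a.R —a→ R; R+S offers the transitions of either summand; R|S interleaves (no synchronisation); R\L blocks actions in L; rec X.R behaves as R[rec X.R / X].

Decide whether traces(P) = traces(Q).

traces(P) = traces(Q)

P's transition system — 3 states:
  s0 = b.(0 + (0 + 0) + a.0) | =b=> s1
  s1 = 0 + (0 + 0) + a.0 | =a=> s2
  s2 = 0 | (no moves)
Q's transition system — 3 states:
  t0 = b.(0 + 0 + a.0) | =b=> t1
  t1 = 0 + 0 + a.0 | =a=> t2
  t2 = 0 | (no moves)
Coarsest stable partition (strong bisimilarity classes):
  B0 = {s0, t0}
  B1 = {s1, t1}
  B2 = {s2, t2}
s0 ∈ B0, t0 ∈ B0 → same block
Bisimilar ⇒ trace-equivalent.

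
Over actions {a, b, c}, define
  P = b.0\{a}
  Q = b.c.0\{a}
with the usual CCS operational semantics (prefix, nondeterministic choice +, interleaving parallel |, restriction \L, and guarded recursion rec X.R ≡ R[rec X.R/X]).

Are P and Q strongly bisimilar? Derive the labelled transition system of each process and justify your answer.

not bisimilar

LTS(P): 2 reachable states
  u0 = b.0\{a} | -b-> u1
  u1 = 0\{a} | deadlocked
LTS(Q): 3 reachable states
  v0 = b.c.0\{a} | -b-> v1
  v1 = c.0\{a} | -c-> v2
  v2 = 0\{a} | deadlocked
Partition-refinement fixed point:
  B0 = {u0}
  B1 = {u1, v2}
  B2 = {v0}
  B3 = {v1}
u0 ∈ B0, v0 ∈ B2 → different blocks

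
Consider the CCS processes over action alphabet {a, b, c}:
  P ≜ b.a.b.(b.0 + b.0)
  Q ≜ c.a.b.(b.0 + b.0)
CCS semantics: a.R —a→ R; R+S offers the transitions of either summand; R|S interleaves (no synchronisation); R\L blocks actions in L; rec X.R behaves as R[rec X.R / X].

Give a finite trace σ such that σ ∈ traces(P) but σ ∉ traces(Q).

LTS(P): 5 reachable states
  p0 = b.a.b.(b.0 + b.0) :: --b--▸ p1
  p1 = a.b.(b.0 + b.0) :: --a--▸ p2
  p2 = b.(b.0 + b.0) :: --b--▸ p3
  p3 = b.0 + b.0 :: --b--▸ p4
  p4 = 0 :: ∅
LTS(Q): 5 reachable states
  q0 = c.a.b.(b.0 + b.0) :: --c--▸ q1
  q1 = a.b.(b.0 + b.0) :: --a--▸ q2
  q2 = b.(b.0 + b.0) :: --b--▸ q3
  q3 = b.0 + b.0 :: --b--▸ q4
  q4 = 0 :: ∅
Run σ = ⟨b⟩ on P: start {p0}
  [1] b ⇒ {p1}
  ✓ P
Run σ = ⟨b⟩ on Q: start {q0}
  [1] b ⇒ ∅  — Q cannot continue

b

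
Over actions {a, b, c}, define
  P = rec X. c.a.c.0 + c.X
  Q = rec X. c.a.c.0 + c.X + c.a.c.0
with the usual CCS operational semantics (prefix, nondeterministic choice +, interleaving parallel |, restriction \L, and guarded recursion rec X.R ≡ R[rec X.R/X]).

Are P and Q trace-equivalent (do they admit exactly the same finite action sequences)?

LTS(P): 4 reachable states
  s0 = rec X. c.a.c.0 + c.X has moves =c=> s0, =c=> s1
  s1 = a.c.0 has moves =a=> s2
  s2 = c.0 has moves =c=> s3
  s3 = 0 has moves ∅
LTS(Q): 4 reachable states
  t0 = rec X. c.a.c.0 + c.X + c.a.c.0 has moves =c=> t0, =c=> t1
  t1 = a.c.0 has moves =a=> t2
  t2 = c.0 has moves =c=> t3
  t3 = 0 has moves ∅
Coarsest stable partition (strong bisimilarity classes):
  B0 = {s0, t0}
  B1 = {s1, t1}
  B2 = {s2, t2}
  B3 = {s3, t3}
s0 ∈ B0, t0 ∈ B0 → same block
Bisimilar ⇒ trace-equivalent.

YES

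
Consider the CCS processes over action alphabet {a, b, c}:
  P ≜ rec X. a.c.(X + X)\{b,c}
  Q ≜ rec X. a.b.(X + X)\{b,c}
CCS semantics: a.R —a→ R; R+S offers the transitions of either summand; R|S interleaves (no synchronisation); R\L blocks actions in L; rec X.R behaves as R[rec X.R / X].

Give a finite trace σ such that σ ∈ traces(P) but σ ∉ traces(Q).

ac

LTS(P): 4 reachable states
  u0 = rec X. a.c.(X + X)\{b,c} → --a--▸ u1
  u1 = c.((rec X. a.c.(X + X)\{b,c}) + (rec X. a.c.(X + X)\{b,c}))\{b,c} → --c--▸ u2
  u2 = ((rec X. a.c.(X + X)\{b,c}) + (rec X. a.c.(X + X)\{b,c}))\{b,c} → --a--▸ u3
  u3 = (c.((rec X. a.c.(X + X)\{b,c}) + (rec X. a.c.(X + X)\{b,c}))\{b,c})\{b,c} → deadlocked
LTS(Q): 4 reachable states
  v0 = rec X. a.b.(X + X)\{b,c} → --a--▸ v1
  v1 = b.((rec X. a.b.(X + X)\{b,c}) + (rec X. a.b.(X + X)\{b,c}))\{b,c} → --b--▸ v2
  v2 = ((rec X. a.b.(X + X)\{b,c}) + (rec X. a.b.(X + X)\{b,c}))\{b,c} → --a--▸ v3
  v3 = (b.((rec X. a.b.(X + X)\{b,c}) + (rec X. a.b.(X + X)\{b,c}))\{b,c})\{b,c} → deadlocked
Trace ⟨ac⟩ through P, begin at {u0}:
  after a @ step 1: {u1}
  after c @ step 2: {u2}
  P completes σ.
Trace ⟨ac⟩ through Q, begin at {v0}:
  after a @ step 1: {v1}
  after c @ step 2: ∅ (Q stuck)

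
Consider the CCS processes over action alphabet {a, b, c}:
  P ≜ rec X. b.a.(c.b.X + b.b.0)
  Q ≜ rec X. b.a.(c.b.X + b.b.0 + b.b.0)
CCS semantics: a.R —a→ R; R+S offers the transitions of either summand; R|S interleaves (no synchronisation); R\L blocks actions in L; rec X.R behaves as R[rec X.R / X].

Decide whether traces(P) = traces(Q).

LTS(P): 6 reachable states
  p0 = rec X. b.a.(c.b.X + b.b.0) :: —b→ p1
  p1 = a.(c.b.(rec X. b.a.(c.b.X + b.b.0)) + b.b.0) :: —a→ p2
  p2 = c.b.(rec X. b.a.(c.b.X + b.b.0)) + b.b.0 :: —b→ p3, —c→ p4
  p3 = b.0 :: —b→ p5
  p4 = b.(rec X. b.a.(c.b.X + b.b.0)) :: —b→ p0
  p5 = 0 :: ·
LTS(Q): 6 reachable states
  q0 = rec X. b.a.(c.b.X + b.b.0 + b.b.0) :: —b→ q1
  q1 = a.(c.b.(rec X. b.a.(c.b.X + b.b.0 + b.b.0)) + b.b.0 + b.b.0) :: —a→ q2
  q2 = c.b.(rec X. b.a.(c.b.X + b.b.0 + b.b.0)) + b.b.0 + b.b.0 :: —b→ q3, —c→ q4
  q3 = b.0 :: —b→ q5
  q4 = b.(rec X. b.a.(c.b.X + b.b.0 + b.b.0)) :: —b→ q0
  q5 = 0 :: ·
Coarsest stable partition (strong bisimilarity classes):
  B0 = {p0, q0}
  B1 = {p1, q1}
  B2 = {p2, q2}
  B3 = {p3, q3}
  B4 = {p5, q5}
  B5 = {p4, q4}
p0 ∈ B0, q0 ∈ B0 → same block
Bisimilar ⇒ trace-equivalent.

trace-equivalent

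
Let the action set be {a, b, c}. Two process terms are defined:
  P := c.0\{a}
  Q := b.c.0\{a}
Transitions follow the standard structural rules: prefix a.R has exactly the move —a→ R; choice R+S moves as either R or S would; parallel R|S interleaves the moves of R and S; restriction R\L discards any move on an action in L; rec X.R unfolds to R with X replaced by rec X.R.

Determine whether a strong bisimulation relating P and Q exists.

not bisimilar

P's transition system — 2 states:
  p0 = c.0\{a} :: ··c··> p1
  p1 = 0\{a} :: stopped
Q's transition system — 3 states:
  q0 = b.c.0\{a} :: ··b··> q1
  q1 = c.0\{a} :: ··c··> q2
  q2 = 0\{a} :: stopped
Bisimilarity quotient blocks:
  B0 = {p0, q1}
  B1 = {p1, q2}
  B2 = {q0}
p0 ∈ B0, q0 ∈ B2 → different blocks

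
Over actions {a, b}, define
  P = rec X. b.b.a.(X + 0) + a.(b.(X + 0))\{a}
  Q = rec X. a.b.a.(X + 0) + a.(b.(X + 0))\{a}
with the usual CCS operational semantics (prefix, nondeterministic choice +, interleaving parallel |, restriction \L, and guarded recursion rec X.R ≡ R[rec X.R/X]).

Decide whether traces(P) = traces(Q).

traces(P) ≠ traces(Q) — witness ⟨b⟩

P's transition system — 8 states:
  s0 = rec X. b.b.a.(X + 0) + a.(b.(X + 0))\{a} → ··a··> s1, ··b··> s2
  s1 = (b.((rec X. b.b.a.(X + 0) + a.(b.(X + 0))\{a}) + 0))\{a} → ··b··> s3
  s2 = b.a.((rec X. b.b.a.(X + 0) + a.(b.(X + 0))\{a}) + 0) → ··b··> s4
  s3 = ((rec X. b.b.a.(X + 0) + a.(b.(X + 0))\{a}) + 0)\{a} → ··b··> s5
  s4 = a.((rec X. b.b.a.(X + 0) + a.(b.(X + 0))\{a}) + 0) → ··a··> s6
  s5 = (b.a.((rec X. b.b.a.(X + 0) + a.(b.(X + 0))\{a}) + 0))\{a} → ··b··> s7
  s6 = (rec X. b.b.a.(X + 0) + a.(b.(X + 0))\{a}) + 0 → ··a··> s1, ··b··> s2
  s7 = (a.((rec X. b.b.a.(X + 0) + a.(b.(X + 0))\{a}) + 0))\{a} → ·
Q's transition system — 6 states:
  t0 = rec X. a.b.a.(X + 0) + a.(b.(X + 0))\{a} → ··a··> t1, ··a··> t2
  t1 = (b.((rec X. a.b.a.(X + 0) + a.(b.(X + 0))\{a}) + 0))\{a} → ··b··> t3
  t2 = b.a.((rec X. a.b.a.(X + 0) + a.(b.(X + 0))\{a}) + 0) → ··b··> t4
  t3 = ((rec X. a.b.a.(X + 0) + a.(b.(X + 0))\{a}) + 0)\{a} → ·
  t4 = a.((rec X. a.b.a.(X + 0) + a.(b.(X + 0))\{a}) + 0) → ··a··> t5
  t5 = (rec X. a.b.a.(X + 0) + a.(b.(X + 0))\{a}) + 0 → ··a··> t1, ··a··> t2
Executing b from P (initial set {s0}):
  step 1 (b): {s2}
  P completes σ.
Executing b from Q (initial set {t0}):
  step 1 (b): ∅ (Q stuck)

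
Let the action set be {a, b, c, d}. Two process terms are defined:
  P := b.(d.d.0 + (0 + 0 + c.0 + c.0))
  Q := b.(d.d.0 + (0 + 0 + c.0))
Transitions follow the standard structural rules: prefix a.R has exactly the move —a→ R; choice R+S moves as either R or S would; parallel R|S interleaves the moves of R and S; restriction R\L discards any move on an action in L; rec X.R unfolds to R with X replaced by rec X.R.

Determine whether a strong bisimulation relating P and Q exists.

bisimilar

LTS(P): 4 reachable states
  s0 = b.(d.d.0 + (0 + 0 + c.0 + c.0)) | -b-> s1
  s1 = d.d.0 + (0 + 0 + c.0 + c.0) | -c-> s2, -d-> s3
  s2 = 0 | ∅
  s3 = d.0 | -d-> s2
LTS(Q): 4 reachable states
  t0 = b.(d.d.0 + (0 + 0 + c.0)) | -b-> t1
  t1 = d.d.0 + (0 + 0 + c.0) | -c-> t2, -d-> t3
  t2 = 0 | ∅
  t3 = d.0 | -d-> t2
Bisimilarity quotient blocks:
  B0 = {s0, t0}
  B1 = {s1, t1}
  B2 = {s3, t3}
  B3 = {s2, t2}
s0 ∈ B0, t0 ∈ B0 → same block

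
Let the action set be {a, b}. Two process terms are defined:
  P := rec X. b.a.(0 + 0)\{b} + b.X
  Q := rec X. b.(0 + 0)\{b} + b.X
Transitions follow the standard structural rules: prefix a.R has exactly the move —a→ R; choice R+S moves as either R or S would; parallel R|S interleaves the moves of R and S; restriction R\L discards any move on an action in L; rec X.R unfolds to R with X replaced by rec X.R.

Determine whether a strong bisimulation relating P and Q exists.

LTS(P): 3 reachable states
  p0 = rec X. b.a.(0 + 0)\{b} + b.X → --b--▸ p0, --b--▸ p1
  p1 = a.(0 + 0)\{b} → --a--▸ p2
  p2 = (0 + 0)\{b} → deadlocked
LTS(Q): 2 reachable states
  q0 = rec X. b.(0 + 0)\{b} + b.X → --b--▸ q0, --b--▸ q1
  q1 = (0 + 0)\{b} → deadlocked
Coarsest stable partition (strong bisimilarity classes):
  B0 = {p0}
  B1 = {p1}
  B2 = {p2, q1}
  B3 = {q0}
p0 ∈ B0, q0 ∈ B3 → different blocks

NO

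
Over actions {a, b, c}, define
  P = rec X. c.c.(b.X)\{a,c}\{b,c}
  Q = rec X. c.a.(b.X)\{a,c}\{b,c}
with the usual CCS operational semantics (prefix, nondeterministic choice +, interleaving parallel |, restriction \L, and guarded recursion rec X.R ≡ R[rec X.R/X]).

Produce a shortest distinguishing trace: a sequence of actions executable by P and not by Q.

cc

P's transition system — 3 states:
  s0 = rec X. c.c.(b.X)\{a,c}\{b,c} → --c--▸ s1
  s1 = c.(b.(rec X. c.c.(b.X)\{a,c}\{b,c}))\{a,c}\{b,c} → --c--▸ s2
  s2 = (b.(rec X. c.c.(b.X)\{a,c}\{b,c}))\{a,c}\{b,c} → deadlocked
Q's transition system — 3 states:
  t0 = rec X. c.a.(b.X)\{a,c}\{b,c} → --c--▸ t1
  t1 = a.(b.(rec X. c.a.(b.X)\{a,c}\{b,c}))\{a,c}\{b,c} → --a--▸ t2
  t2 = (b.(rec X. c.a.(b.X)\{a,c}\{b,c}))\{a,c}\{b,c} → deadlocked
Run σ = ⟨cc⟩ on P: start {s0}
  [1] c ⇒ {s1}
  [2] c ⇒ {s2}
  P completes σ.
Run σ = ⟨cc⟩ on Q: start {t0}
  [1] c ⇒ {t1}
  [2] c ⇒ ∅  — Q cannot continue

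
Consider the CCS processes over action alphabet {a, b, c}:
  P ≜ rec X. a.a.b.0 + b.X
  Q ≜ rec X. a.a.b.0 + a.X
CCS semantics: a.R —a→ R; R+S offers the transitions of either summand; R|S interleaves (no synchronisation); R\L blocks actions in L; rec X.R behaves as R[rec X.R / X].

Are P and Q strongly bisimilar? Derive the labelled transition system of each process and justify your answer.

not bisimilar

LTS(P): 4 reachable states
  s0 = rec X. a.a.b.0 + b.X → =a=> s1, =b=> s0
  s1 = a.b.0 → =a=> s2
  s2 = b.0 → =b=> s3
  s3 = 0 → deadlocked
LTS(Q): 4 reachable states
  t0 = rec X. a.a.b.0 + a.X → =a=> t0, =a=> t1
  t1 = a.b.0 → =a=> t2
  t2 = b.0 → =b=> t3
  t3 = 0 → deadlocked
Partition-refinement fixed point:
  B0 = {s0}
  B1 = {s1, t1}
  B2 = {s2, t2}
  B3 = {s3, t3}
  B4 = {t0}
s0 ∈ B0, t0 ∈ B4 → different blocks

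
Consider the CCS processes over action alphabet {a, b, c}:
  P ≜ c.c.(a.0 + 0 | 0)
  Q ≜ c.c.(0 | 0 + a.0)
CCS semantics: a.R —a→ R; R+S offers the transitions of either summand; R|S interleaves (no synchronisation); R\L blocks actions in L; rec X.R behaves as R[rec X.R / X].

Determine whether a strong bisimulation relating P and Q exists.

Reachable graph of P (4 states):
  m0 = c.c.(a.0 + 0 | 0) ⊢ -c-> m1
  m1 = c.(a.0 + 0 | 0) ⊢ -c-> m2
  m2 = a.0 + 0 | 0 ⊢ -a-> m3
  m3 = 0 ⊢ stopped
Reachable graph of Q (4 states):
  n0 = c.c.(0 | 0 + a.0) ⊢ -c-> n1
  n1 = c.(0 | 0 + a.0) ⊢ -c-> n2
  n2 = 0 | 0 + a.0 ⊢ -a-> n3
  n3 = 0 ⊢ stopped
Coarsest stable partition (strong bisimilarity classes):
  B0 = {m0, n0}
  B1 = {m1, n1}
  B2 = {m2, n2}
  B3 = {m3, n3}
m0 ∈ B0, n0 ∈ B0 → same block

P ~ Q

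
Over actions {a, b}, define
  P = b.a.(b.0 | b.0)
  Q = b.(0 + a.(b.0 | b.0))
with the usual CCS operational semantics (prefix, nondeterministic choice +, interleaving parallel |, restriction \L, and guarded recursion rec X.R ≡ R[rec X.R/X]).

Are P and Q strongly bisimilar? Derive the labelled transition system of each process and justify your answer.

P's transition system — 6 states:
  u0 = b.a.(b.0 | b.0) ⊢ =b=> u1
  u1 = a.(b.0 | b.0) ⊢ =a=> u2
  u2 = b.0 | b.0 ⊢ =b=> u3, =b=> u4
  u3 = 0 | b.0 ⊢ =b=> u5
  u4 = b.0 | 0 ⊢ =b=> u5
  u5 = 0 | 0 ⊢ ·
Q's transition system — 6 states:
  v0 = b.(0 + a.(b.0 | b.0)) ⊢ =b=> v1
  v1 = 0 + a.(b.0 | b.0) ⊢ =a=> v2
  v2 = b.0 | b.0 ⊢ =b=> v3, =b=> v4
  v3 = 0 | b.0 ⊢ =b=> v5
  v4 = b.0 | 0 ⊢ =b=> v5
  v5 = 0 | 0 ⊢ ·
Coarsest stable partition (strong bisimilarity classes):
  B0 = {u0, v0}
  B1 = {u1, v1}
  B2 = {u2, v2}
  B3 = {u3, u4, v3, v4}
  B4 = {u5, v5}
u0 ∈ B0, v0 ∈ B0 → same block

bisimilar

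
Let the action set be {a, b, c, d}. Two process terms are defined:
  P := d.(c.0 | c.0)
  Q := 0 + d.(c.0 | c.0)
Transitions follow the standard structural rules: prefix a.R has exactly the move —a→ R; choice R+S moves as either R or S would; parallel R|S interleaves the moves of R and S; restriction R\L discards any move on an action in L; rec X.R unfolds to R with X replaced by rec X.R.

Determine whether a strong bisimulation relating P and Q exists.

P ~ Q

LTS(P): 5 reachable states
  m0 = d.(c.0 | c.0) :: =d=> m1
  m1 = c.0 | c.0 :: =c=> m2, =c=> m3
  m2 = 0 | c.0 :: =c=> m4
  m3 = c.0 | 0 :: =c=> m4
  m4 = 0 | 0 :: ·
LTS(Q): 5 reachable states
  n0 = 0 + d.(c.0 | c.0) :: =d=> n1
  n1 = c.0 | c.0 :: =c=> n2, =c=> n3
  n2 = 0 | c.0 :: =c=> n4
  n3 = c.0 | 0 :: =c=> n4
  n4 = 0 | 0 :: ·
Partition-refinement fixed point:
  B0 = {m0, n0}
  B1 = {m1, n1}
  B2 = {m2, m3, n2, n3}
  B3 = {m4, n4}
m0 ∈ B0, n0 ∈ B0 → same block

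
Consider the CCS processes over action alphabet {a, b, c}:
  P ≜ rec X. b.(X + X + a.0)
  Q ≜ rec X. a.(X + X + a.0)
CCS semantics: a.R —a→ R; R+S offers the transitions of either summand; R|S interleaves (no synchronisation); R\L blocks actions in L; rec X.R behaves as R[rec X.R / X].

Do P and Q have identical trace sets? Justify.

P's transition system — 3 states:
  m0 = rec X. b.(X + X + a.0) has moves --b--▸ m1
  m1 = (rec X. b.(X + X + a.0)) + (rec X. b.(X + X + a.0)) + a.0 has moves --a--▸ m2, --b--▸ m1
  m2 = 0 has moves (no moves)
Q's transition system — 3 states:
  n0 = rec X. a.(X + X + a.0) has moves --a--▸ n1
  n1 = (rec X. a.(X + X + a.0)) + (rec X. a.(X + X + a.0)) + a.0 has moves --a--▸ n1, --a--▸ n2
  n2 = 0 has moves (no moves)
Executing b from P (initial set {m0}):
  after b @ step 1: {m1}
  P completes σ.
Executing b from Q (initial set {n0}):
  after b @ step 1: ∅ (Q stuck)

NO — witness ⟨b⟩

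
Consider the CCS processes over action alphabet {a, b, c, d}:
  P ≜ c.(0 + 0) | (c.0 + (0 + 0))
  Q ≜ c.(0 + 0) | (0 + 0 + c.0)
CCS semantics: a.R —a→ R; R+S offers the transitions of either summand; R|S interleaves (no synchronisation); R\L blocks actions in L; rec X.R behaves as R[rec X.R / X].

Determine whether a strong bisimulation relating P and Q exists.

YES

P's transition system — 4 states:
  m0 = c.(0 + 0) | (c.0 + (0 + 0)) :: ··c··> m1, ··c··> m2
  m1 = (0 + 0) | (c.0 + (0 + 0)) :: ··c··> m3
  m2 = c.(0 + 0) | 0 :: ··c··> m3
  m3 = (0 + 0) | 0 :: stopped
Q's transition system — 4 states:
  n0 = c.(0 + 0) | (0 + 0 + c.0) :: ··c··> n1, ··c··> n2
  n1 = (0 + 0) | (0 + 0 + c.0) :: ··c··> n3
  n2 = c.(0 + 0) | 0 :: ··c··> n3
  n3 = (0 + 0) | 0 :: stopped
Partition-refinement fixed point:
  B0 = {m0, n0}
  B1 = {m1, m2, n1, n2}
  B2 = {m3, n3}
m0 ∈ B0, n0 ∈ B0 → same block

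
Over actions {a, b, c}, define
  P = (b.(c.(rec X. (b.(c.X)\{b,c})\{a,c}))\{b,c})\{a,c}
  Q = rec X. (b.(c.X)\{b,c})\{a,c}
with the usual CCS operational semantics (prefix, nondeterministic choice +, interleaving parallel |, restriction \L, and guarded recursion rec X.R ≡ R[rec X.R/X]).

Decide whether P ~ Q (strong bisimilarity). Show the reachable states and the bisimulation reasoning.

Reachable graph of P (2 states):
  m0 = (b.(c.(rec X. (b.(c.X)\{b,c})\{a,c}))\{b,c})\{a,c} | ··b··> m1
  m1 = (c.(rec X. (b.(c.X)\{b,c})\{a,c}))\{b,c}\{a,c} | stopped
Reachable graph of Q (2 states):
  n0 = rec X. (b.(c.X)\{b,c})\{a,c} | ··b··> n1
  n1 = (c.(rec X. (b.(c.X)\{b,c})\{a,c}))\{b,c}\{a,c} | stopped
Bisimilarity quotient blocks:
  B0 = {m0, n0}
  B1 = {m1, n1}
m0 ∈ B0, n0 ∈ B0 → same block

bisimilar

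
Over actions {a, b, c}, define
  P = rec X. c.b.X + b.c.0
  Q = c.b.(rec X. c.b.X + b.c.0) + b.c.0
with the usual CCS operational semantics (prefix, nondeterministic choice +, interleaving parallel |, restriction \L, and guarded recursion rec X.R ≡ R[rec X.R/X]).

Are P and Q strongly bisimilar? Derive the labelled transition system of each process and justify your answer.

YES

LTS(P): 4 reachable states
  u0 = rec X. c.b.X + b.c.0 | —b→ u1, —c→ u2
  u1 = c.0 | —c→ u3
  u2 = b.(rec X. c.b.X + b.c.0) | —b→ u0
  u3 = 0 | (no moves)
LTS(Q): 5 reachable states
  v0 = c.b.(rec X. c.b.X + b.c.0) + b.c.0 | —b→ v1, —c→ v2
  v1 = c.0 | —c→ v3
  v2 = b.(rec X. c.b.X + b.c.0) | —b→ v4
  v3 = 0 | (no moves)
  v4 = rec X. c.b.X + b.c.0 | —b→ v1, —c→ v2
Bisimilarity quotient blocks:
  B0 = {u0, v0, v4}
  B1 = {u2, v2}
  B2 = {u1, v1}
  B3 = {u3, v3}
u0 ∈ B0, v0 ∈ B0 → same block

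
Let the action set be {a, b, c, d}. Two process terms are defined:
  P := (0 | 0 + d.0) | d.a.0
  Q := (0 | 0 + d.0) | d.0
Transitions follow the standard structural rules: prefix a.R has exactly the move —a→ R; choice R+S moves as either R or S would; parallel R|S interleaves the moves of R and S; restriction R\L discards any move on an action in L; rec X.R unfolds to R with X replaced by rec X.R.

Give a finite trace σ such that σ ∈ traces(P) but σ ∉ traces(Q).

da

Reachable graph of P (6 states):
  m0 = (0 | 0 + d.0) | d.a.0 | -d-> m1, -d-> m2
  m1 = (0 | 0 + d.0) | a.0 | -a-> m3, -d-> m4
  m2 = 0 | d.a.0 | -d-> m4
  m3 = (0 | 0 + d.0) | 0 | -d-> m5
  m4 = 0 | a.0 | -a-> m5
  m5 = 0 | 0 | ∅
Reachable graph of Q (4 states):
  n0 = (0 | 0 + d.0) | d.0 | -d-> n1, -d-> n2
  n1 = (0 | 0 + d.0) | 0 | -d-> n3
  n2 = 0 | d.0 | -d-> n3
  n3 = 0 | 0 | ∅
Run σ = ⟨da⟩ on P: start {m0}
  step 1 (d): {m1, m2}
  step 2 (a): {m3}
  P completes σ.
Run σ = ⟨da⟩ on Q: start {n0}
  step 1 (d): {n1, n2}
  step 2 (a): ∅  — Q cannot continue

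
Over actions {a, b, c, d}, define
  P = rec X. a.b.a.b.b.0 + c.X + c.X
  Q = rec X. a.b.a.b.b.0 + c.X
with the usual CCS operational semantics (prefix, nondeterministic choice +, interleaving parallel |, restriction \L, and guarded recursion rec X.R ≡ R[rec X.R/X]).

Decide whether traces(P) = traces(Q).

traces(P) = traces(Q)

P's transition system — 6 states:
  p0 = rec X. a.b.a.b.b.0 + c.X + c.X → -a-> p1, -c-> p0
  p1 = b.a.b.b.0 → -b-> p2
  p2 = a.b.b.0 → -a-> p3
  p3 = b.b.0 → -b-> p4
  p4 = b.0 → -b-> p5
  p5 = 0 → stopped
Q's transition system — 6 states:
  q0 = rec X. a.b.a.b.b.0 + c.X → -a-> q1, -c-> q0
  q1 = b.a.b.b.0 → -b-> q2
  q2 = a.b.b.0 → -a-> q3
  q3 = b.b.0 → -b-> q4
  q4 = b.0 → -b-> q5
  q5 = 0 → stopped
Partition-refinement fixed point:
  B0 = {p0, q0}
  B1 = {p1, q1}
  B2 = {p2, q2}
  B3 = {p3, q3}
  B4 = {p4, q4}
  B5 = {p5, q5}
p0 ∈ B0, q0 ∈ B0 → same block
Bisimilar ⇒ trace-equivalent.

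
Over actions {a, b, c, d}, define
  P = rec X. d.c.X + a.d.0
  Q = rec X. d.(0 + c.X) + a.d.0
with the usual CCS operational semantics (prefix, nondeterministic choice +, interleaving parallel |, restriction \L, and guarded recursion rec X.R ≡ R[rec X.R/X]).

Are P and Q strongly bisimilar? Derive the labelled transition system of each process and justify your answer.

bisimilar

LTS(P): 4 reachable states
  p0 = rec X. d.c.X + a.d.0 → --a--▸ p1, --d--▸ p2
  p1 = d.0 → --d--▸ p3
  p2 = c.(rec X. d.c.X + a.d.0) → --c--▸ p0
  p3 = 0 → stopped
LTS(Q): 4 reachable states
  q0 = rec X. d.(0 + c.X) + a.d.0 → --a--▸ q1, --d--▸ q2
  q1 = d.0 → --d--▸ q3
  q2 = 0 + c.(rec X. d.(0 + c.X) + a.d.0) → --c--▸ q0
  q3 = 0 → stopped
Coarsest stable partition (strong bisimilarity classes):
  B0 = {p0, q0}
  B1 = {p2, q2}
  B2 = {p1, q1}
  B3 = {p3, q3}
p0 ∈ B0, q0 ∈ B0 → same block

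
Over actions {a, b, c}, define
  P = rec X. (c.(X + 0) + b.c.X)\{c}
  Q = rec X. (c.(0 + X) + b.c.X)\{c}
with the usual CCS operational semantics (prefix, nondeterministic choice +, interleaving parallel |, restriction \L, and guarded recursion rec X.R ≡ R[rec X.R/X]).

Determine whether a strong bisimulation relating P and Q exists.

Reachable graph of P (2 states):
  s0 = rec X. (c.(X + 0) + b.c.X)\{c} | =b=> s1
  s1 = (c.(rec X. (c.(X + 0) + b.c.X)\{c}))\{c} | ·
Reachable graph of Q (2 states):
  t0 = rec X. (c.(0 + X) + b.c.X)\{c} | =b=> t1
  t1 = (c.(rec X. (c.(0 + X) + b.c.X)\{c}))\{c} | ·
Coarsest stable partition (strong bisimilarity classes):
  B0 = {s0, t0}
  B1 = {s1, t1}
s0 ∈ B0, t0 ∈ B0 → same block

P ~ Q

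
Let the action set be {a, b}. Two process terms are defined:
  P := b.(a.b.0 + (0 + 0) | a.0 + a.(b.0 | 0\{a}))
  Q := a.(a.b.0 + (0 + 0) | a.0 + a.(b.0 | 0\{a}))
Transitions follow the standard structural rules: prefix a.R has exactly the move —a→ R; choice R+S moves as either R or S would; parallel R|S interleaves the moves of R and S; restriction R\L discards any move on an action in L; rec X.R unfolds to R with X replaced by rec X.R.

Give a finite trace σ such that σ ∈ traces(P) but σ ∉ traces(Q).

b

LTS(P): 7 reachable states
  m0 = b.(a.b.0 + (0 + 0) | a.0 + a.(b.0 | 0\{a})) ⊢ ··b··> m1
  m1 = a.b.0 + (0 + 0) | a.0 + a.(b.0 | 0\{a}) ⊢ ··a··> m2, ··a··> m3, ··a··> m4
  m2 = (0 + 0) | 0 ⊢ ·
  m3 = b.0 ⊢ ··b··> m5
  m4 = b.0 | 0\{a} ⊢ ··b··> m6
  m5 = 0 ⊢ ·
  m6 = 0 | 0\{a} ⊢ ·
LTS(Q): 7 reachable states
  n0 = a.(a.b.0 + (0 + 0) | a.0 + a.(b.0 | 0\{a})) ⊢ ··a··> n1
  n1 = a.b.0 + (0 + 0) | a.0 + a.(b.0 | 0\{a}) ⊢ ··a··> n2, ··a··> n3, ··a··> n4
  n2 = (0 + 0) | 0 ⊢ ·
  n3 = b.0 ⊢ ··b··> n5
  n4 = b.0 | 0\{a} ⊢ ··b··> n6
  n5 = 0 ⊢ ·
  n6 = 0 | 0\{a} ⊢ ·
Executing b from P (initial set {m0}):
  step 1 (b): {m1}
  ✓ P
Executing b from Q (initial set {n0}):
  step 1 (b): ∅  — Q cannot continue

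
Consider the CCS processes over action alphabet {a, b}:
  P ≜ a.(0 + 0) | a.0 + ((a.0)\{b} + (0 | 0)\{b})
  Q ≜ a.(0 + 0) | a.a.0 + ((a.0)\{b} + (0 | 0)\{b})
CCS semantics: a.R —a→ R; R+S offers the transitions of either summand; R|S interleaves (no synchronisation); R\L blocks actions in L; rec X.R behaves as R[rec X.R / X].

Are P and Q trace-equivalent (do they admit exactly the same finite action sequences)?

traces(P) ≠ traces(Q) — witness ⟨aaa⟩

P's transition system — 5 states:
  u0 = a.(0 + 0) | a.0 + ((a.0)\{b} + (0 | 0)\{b}) ⊢ --a--▸ u1, --a--▸ u2, --a--▸ u3
  u1 = (0 + 0) | a.0 ⊢ --a--▸ u4
  u2 = 0\{b} ⊢ stopped
  u3 = a.(0 + 0) | 0 ⊢ --a--▸ u4
  u4 = (0 + 0) | 0 ⊢ stopped
Q's transition system — 7 states:
  v0 = a.(0 + 0) | a.a.0 + ((a.0)\{b} + (0 | 0)\{b}) ⊢ --a--▸ v1, --a--▸ v2, --a--▸ v3
  v1 = (0 + 0) | a.a.0 ⊢ --a--▸ v4
  v2 = 0\{b} ⊢ stopped
  v3 = a.(0 + 0) | a.0 ⊢ --a--▸ v4, --a--▸ v5
  v4 = (0 + 0) | a.0 ⊢ --a--▸ v6
  v5 = a.(0 + 0) | 0 ⊢ --a--▸ v6
  v6 = (0 + 0) | 0 ⊢ stopped
Trace ⟨aaa⟩ through Q, begin at {v0}:
  step 1 (a): {v1, v2, v3}
  step 2 (a): {v4, v5}
  step 3 (a): {v6}
  ✓ Q
Trace ⟨aaa⟩ through P, begin at {u0}:
  step 1 (a): {u1, u2, u3}
  step 2 (a): {u4}
  step 3 (a): ∅  — P cannot continue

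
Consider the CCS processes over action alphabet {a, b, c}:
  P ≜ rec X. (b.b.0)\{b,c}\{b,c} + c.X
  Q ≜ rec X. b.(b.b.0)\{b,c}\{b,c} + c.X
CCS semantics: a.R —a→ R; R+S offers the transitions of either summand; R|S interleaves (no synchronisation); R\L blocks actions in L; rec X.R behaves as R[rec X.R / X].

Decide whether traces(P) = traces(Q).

P's transition system — 1 states:
  p0 = rec X. (b.b.0)\{b,c}\{b,c} + c.X → ··c··> p0
Q's transition system — 2 states:
  q0 = rec X. b.(b.b.0)\{b,c}\{b,c} + c.X → ··b··> q1, ··c··> q0
  q1 = (b.b.0)\{b,c}\{b,c} → ·
Executing b from Q (initial set {q0}):
  after b @ step 1: {q1}
  — Q admits the full trace.
Executing b from P (initial set {p0}):
  after b @ step 1: ∅  — P cannot continue

traces(P) ≠ traces(Q) — witness ⟨b⟩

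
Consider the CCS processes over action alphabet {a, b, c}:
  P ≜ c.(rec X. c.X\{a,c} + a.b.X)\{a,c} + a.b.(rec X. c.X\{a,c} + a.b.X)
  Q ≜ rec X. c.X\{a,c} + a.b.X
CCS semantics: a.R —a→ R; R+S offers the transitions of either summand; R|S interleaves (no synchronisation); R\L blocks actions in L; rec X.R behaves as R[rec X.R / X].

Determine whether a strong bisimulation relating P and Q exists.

bisimilar

P's transition system — 4 states:
  u0 = c.(rec X. c.X\{a,c} + a.b.X)\{a,c} + a.b.(rec X. c.X\{a,c} + a.b.X) → --a--▸ u1, --c--▸ u2
  u1 = b.(rec X. c.X\{a,c} + a.b.X) → --b--▸ u3
  u2 = (rec X. c.X\{a,c} + a.b.X)\{a,c} → deadlocked
  u3 = rec X. c.X\{a,c} + a.b.X → --a--▸ u1, --c--▸ u2
Q's transition system — 3 states:
  v0 = rec X. c.X\{a,c} + a.b.X → --a--▸ v1, --c--▸ v2
  v1 = b.(rec X. c.X\{a,c} + a.b.X) → --b--▸ v0
  v2 = (rec X. c.X\{a,c} + a.b.X)\{a,c} → deadlocked
Partition-refinement fixed point:
  B0 = {u0, u3, v0}
  B1 = {u1, v1}
  B2 = {u2, v2}
u0 ∈ B0, v0 ∈ B0 → same block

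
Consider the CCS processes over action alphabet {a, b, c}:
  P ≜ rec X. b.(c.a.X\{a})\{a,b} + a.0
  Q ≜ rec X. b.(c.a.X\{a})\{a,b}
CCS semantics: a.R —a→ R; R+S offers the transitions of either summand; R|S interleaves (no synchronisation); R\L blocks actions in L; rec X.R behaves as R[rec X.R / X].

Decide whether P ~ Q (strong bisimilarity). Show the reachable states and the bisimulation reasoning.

NO

P's transition system — 4 states:
  u0 = rec X. b.(c.a.X\{a})\{a,b} + a.0 has moves —a→ u1, —b→ u2
  u1 = 0 has moves stopped
  u2 = (c.a.(rec X. b.(c.a.X\{a})\{a,b} + a.0)\{a})\{a,b} has moves —c→ u3
  u3 = (a.(rec X. b.(c.a.X\{a})\{a,b} + a.0)\{a})\{a,b} has moves stopped
Q's transition system — 3 states:
  v0 = rec X. b.(c.a.X\{a})\{a,b} has moves —b→ v1
  v1 = (c.a.(rec X. b.(c.a.X\{a})\{a,b})\{a})\{a,b} has moves —c→ v2
  v2 = (a.(rec X. b.(c.a.X\{a})\{a,b})\{a})\{a,b} has moves stopped
Coarsest stable partition (strong bisimilarity classes):
  B0 = {u0}
  B1 = {u1, u3, v2}
  B2 = {u2, v1}
  B3 = {v0}
u0 ∈ B0, v0 ∈ B3 → different blocks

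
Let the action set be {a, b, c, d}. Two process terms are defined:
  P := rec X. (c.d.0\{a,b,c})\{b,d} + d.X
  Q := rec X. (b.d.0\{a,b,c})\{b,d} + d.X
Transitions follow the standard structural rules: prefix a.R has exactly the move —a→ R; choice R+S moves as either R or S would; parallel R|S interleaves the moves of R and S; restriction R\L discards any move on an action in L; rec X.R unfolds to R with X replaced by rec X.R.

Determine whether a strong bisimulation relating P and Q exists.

P ≁ Q

Reachable graph of P (2 states):
  p0 = rec X. (c.d.0\{a,b,c})\{b,d} + d.X ⊢ —c→ p1, —d→ p0
  p1 = (d.0\{a,b,c})\{b,d} ⊢ ·
Reachable graph of Q (1 states):
  q0 = rec X. (b.d.0\{a,b,c})\{b,d} + d.X ⊢ —d→ q0
Bisimilarity quotient blocks:
  B0 = {p0}
  B1 = {p1}
  B2 = {q0}
p0 ∈ B0, q0 ∈ B2 → different blocks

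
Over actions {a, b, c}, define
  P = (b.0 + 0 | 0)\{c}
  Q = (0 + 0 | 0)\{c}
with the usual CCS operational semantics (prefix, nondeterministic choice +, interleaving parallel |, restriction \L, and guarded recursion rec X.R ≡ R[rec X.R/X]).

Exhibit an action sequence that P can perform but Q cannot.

P's transition system — 2 states:
  s0 = (b.0 + 0 | 0)\{c} :: =b=> s1
  s1 = 0\{c} :: ∅
Q's transition system — 1 states:
  t0 = (0 + 0 | 0)\{c} :: ∅
Run σ = ⟨b⟩ on P: start {s0}
  [1] b ⇒ {s1}
  ✓ P
Run σ = ⟨b⟩ on Q: start {t0}
  [1] b ⇒ ∅  — Q cannot continue

b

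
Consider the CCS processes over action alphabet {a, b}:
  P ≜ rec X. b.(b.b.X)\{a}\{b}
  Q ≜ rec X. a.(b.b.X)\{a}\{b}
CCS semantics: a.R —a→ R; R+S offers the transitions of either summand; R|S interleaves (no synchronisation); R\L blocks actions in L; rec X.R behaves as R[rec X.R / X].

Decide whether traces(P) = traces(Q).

trace-distinct — witness ⟨b⟩

P's transition system — 2 states:
  s0 = rec X. b.(b.b.X)\{a}\{b} → ··b··> s1
  s1 = (b.b.(rec X. b.(b.b.X)\{a}\{b}))\{a}\{b} → ·
Q's transition system — 2 states:
  t0 = rec X. a.(b.b.X)\{a}\{b} → ··a··> t1
  t1 = (b.b.(rec X. a.(b.b.X)\{a}\{b}))\{a}\{b} → ·
Trace ⟨b⟩ through P, begin at {s0}:
  after b @ step 1: {s1}
  ✓ P
Trace ⟨b⟩ through Q, begin at {t0}:
  after b @ step 1: ∅ (Q stuck)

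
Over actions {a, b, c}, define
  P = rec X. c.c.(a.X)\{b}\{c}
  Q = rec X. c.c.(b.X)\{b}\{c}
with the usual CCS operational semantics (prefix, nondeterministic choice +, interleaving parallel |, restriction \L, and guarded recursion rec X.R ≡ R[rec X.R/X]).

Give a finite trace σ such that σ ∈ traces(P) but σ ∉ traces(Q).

LTS(P): 4 reachable states
  u0 = rec X. c.c.(a.X)\{b}\{c} :: --c--▸ u1
  u1 = c.(a.(rec X. c.c.(a.X)\{b}\{c}))\{b}\{c} :: --c--▸ u2
  u2 = (a.(rec X. c.c.(a.X)\{b}\{c}))\{b}\{c} :: --a--▸ u3
  u3 = (rec X. c.c.(a.X)\{b}\{c})\{b}\{c} :: ·
LTS(Q): 3 reachable states
  v0 = rec X. c.c.(b.X)\{b}\{c} :: --c--▸ v1
  v1 = c.(b.(rec X. c.c.(b.X)\{b}\{c}))\{b}\{c} :: --c--▸ v2
  v2 = (b.(rec X. c.c.(b.X)\{b}\{c}))\{b}\{c} :: ·
Run σ = ⟨cca⟩ on P: start {u0}
  [1] c ⇒ {u1}
  [2] c ⇒ {u2}
  [3] a ⇒ {u3}
  P completes σ.
Run σ = ⟨cca⟩ on Q: start {v0}
  [1] c ⇒ {v1}
  [2] c ⇒ {v2}
  [3] a ⇒ ∅ (Q stuck)

cca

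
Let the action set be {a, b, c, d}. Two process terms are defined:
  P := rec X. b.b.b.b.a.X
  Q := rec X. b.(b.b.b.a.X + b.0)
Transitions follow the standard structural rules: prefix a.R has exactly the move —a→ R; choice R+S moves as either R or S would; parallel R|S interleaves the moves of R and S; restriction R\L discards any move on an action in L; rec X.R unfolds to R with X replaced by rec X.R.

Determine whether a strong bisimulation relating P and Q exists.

Reachable graph of P (5 states):
  u0 = rec X. b.b.b.b.a.X :: =b=> u1
  u1 = b.b.b.a.(rec X. b.b.b.b.a.X) :: =b=> u2
  u2 = b.b.a.(rec X. b.b.b.b.a.X) :: =b=> u3
  u3 = b.a.(rec X. b.b.b.b.a.X) :: =b=> u4
  u4 = a.(rec X. b.b.b.b.a.X) :: =a=> u0
Reachable graph of Q (6 states):
  v0 = rec X. b.(b.b.b.a.X + b.0) :: =b=> v1
  v1 = b.b.b.a.(rec X. b.(b.b.b.a.X + b.0)) + b.0 :: =b=> v2, =b=> v3
  v2 = 0 :: stopped
  v3 = b.b.a.(rec X. b.(b.b.b.a.X + b.0)) :: =b=> v4
  v4 = b.a.(rec X. b.(b.b.b.a.X + b.0)) :: =b=> v5
  v5 = a.(rec X. b.(b.b.b.a.X + b.0)) :: =a=> v0
Partition-refinement fixed point:
  B0 = {u0}
  B1 = {u1}
  B2 = {u2}
  B3 = {u3}
  B4 = {u4}
  B5 = {v0}
  B6 = {v1}
  B7 = {v3}
  B8 = {v4}
  B9 = {v5}
  B10 = {v2}
u0 ∈ B0, v0 ∈ B5 → different blocks

not bisimilar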